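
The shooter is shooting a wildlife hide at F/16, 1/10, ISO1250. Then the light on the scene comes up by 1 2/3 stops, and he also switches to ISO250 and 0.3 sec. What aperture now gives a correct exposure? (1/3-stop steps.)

Scene light: 1 2/3 stops brighter.
ISO: 1250 → 1000 → 800 → 640 → 500 → 400 → 320 → 250 — 2 1/3 stops dropped (darker).
Shutter speed: 1/10 → 1/8 → 1/6 → 1/5 → 1/4 → 0.3 — 1 2/3 stops longer (brighter).
Net so far: 1 stop brighter. Aperture: f/16 → f/18 → f/20 → f/22.

f/22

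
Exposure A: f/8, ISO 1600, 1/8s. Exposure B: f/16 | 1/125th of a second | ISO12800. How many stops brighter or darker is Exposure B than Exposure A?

3 stops darker

Aperture: f/8 → f/11 → f/16 — 2 stops smaller aperture (darker).
Shutter speed: 1/8 → 1/15 → 1/30 → 1/60 → 1/125 — 4 stops faster (darker).
ISO: 1600 → 3200 → 6400 → 12800 — 3 stops raised (brighter).
Net: −2 −4 +3 = −3 stops.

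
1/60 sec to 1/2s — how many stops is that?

5 stops

1/60 → 1/30 → 1/15 → 1/8 → 1/4 → 1/2 — count the steps: 5 stops.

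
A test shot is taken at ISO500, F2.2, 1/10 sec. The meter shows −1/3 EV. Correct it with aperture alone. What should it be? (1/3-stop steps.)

Underexposed by 1/3 stop → need 1/3 stop brighter.
Aperture: f/2.2 → f/2.

f/2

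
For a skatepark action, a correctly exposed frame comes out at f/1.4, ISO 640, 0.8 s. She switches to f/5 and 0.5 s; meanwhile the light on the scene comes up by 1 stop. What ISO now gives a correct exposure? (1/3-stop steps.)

ISO 6400

Scene light: 1 stop brighter.
Aperture: f/1.4 → f/1.6 → f/1.8 → f/2 → f/2.2 → f/2.5 → f/2.8 → f/3.2 → f/3.5 → f/4 → f/4.5 → f/5 — 3 2/3 stops smaller aperture (darker).
Shutter speed: 0.8 → 0.6 → 0.5 — 2/3 stop faster (darker).
Net so far: 3 1/3 stops darker. ISO: 640 → 800 → 1000 → 1250 → 1600 → 2000 → 2500 → 3200 → 4000 → 5000 → 6400.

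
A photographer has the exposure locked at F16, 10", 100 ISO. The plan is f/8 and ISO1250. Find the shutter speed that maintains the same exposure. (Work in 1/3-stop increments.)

1/5s

Aperture: f/16 → f/14 → f/13 → f/11 → f/10 → f/9 → f/8 — 2 stops wider (brighter).
ISO: 100 → 125 → 160 → 200 → 250 → 320 → 400 → 500 → 640 → 800 → 1000 → 1250 — 3 2/3 stops higher (brighter).
Net change so far: 5 2/3 stops brighter. Offset with the shutter speed: 10 → 8 → 6 → 5 → 4 → 3.2 → 2.5 → 2 → 1.6 → 1.3 → 1 → 0.8 → 0.6 → 0.5 → 0.4 → 0.3 → 1/4 → 1/5.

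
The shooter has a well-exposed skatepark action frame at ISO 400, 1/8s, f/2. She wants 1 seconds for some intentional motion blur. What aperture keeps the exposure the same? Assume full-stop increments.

Shutter speed: 1/8 → 1/4 → 1/2 → 1 — 3 stops slower (brighter).
Need 3 stops darker from the aperture: f/2 → f/2.8 → f/4 → f/5.6.

f/5.6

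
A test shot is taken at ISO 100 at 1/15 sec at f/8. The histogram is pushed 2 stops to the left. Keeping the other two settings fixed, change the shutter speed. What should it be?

Underexposed by 2 stops → need 2 stops brighter.
Shutter speed: 1/15 → 1/8 → 1/4.

1/4s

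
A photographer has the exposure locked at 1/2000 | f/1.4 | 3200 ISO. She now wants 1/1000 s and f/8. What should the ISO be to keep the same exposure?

ISO 51200

Shutter speed: 1/2000 → 1/1000 — 1 stop slower (brighter).
Aperture: f/1.4 → f/2 → f/2.8 → f/4 → f/5.6 → f/8 — 5 stops smaller aperture (darker).
Net change so far: 4 stops darker. Offset with the ISO: 3200 → 6400 → 12800 → 25600 → 51200.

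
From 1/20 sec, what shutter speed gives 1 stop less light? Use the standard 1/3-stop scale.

Shutter speed: 1/20 → 1/25 → 1/30 → 1/40 — 1 stop shorter (darker).

1/40s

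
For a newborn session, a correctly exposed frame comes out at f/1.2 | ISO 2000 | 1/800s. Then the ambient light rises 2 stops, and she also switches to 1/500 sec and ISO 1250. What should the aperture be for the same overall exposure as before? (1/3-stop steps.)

Scene light: 2 stops brighter.
Shutter speed: 1/800 → 1/640 → 1/500 — 2/3 stop longer (brighter).
ISO: 2000 → 1600 → 1250 — 2/3 stop lower (darker).
Net so far: 2 stops brighter. Aperture: f/1.2 → f/1.4 → f/1.6 → f/1.8 → f/2 → f/2.2 → f/2.5.

f/2.5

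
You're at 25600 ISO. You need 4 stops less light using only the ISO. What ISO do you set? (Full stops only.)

ISO 1600

ISO: 25600 → 12800 → 6400 → 3200 → 1600 — 4 stops dropped (darker).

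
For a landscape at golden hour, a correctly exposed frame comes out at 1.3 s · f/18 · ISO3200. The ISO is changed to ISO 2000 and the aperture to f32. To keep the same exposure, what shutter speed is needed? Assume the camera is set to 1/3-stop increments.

ISO: 3200 → 2500 → 2000 — 2/3 stop lower (darker).
Aperture: f/18 → f/20 → f/22 → f/25 → f/29 → f/32 — 1 2/3 stops narrower (darker).
Net change so far: 2 1/3 stops darker. Offset with the shutter speed: 1.3 → 1.6 → 2 → 2.5 → 3.2 → 4 → 5 → 6.

6 s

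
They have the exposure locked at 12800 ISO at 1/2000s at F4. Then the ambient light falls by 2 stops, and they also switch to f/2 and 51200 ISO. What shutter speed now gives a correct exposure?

Scene light: 2 stops darker.
Aperture: f/4 → f/2.8 → f/2 — 2 stops larger aperture (brighter).
ISO: 12800 → 25600 → 51200 — 2 stops raised (brighter).
Net so far: 2 stops brighter. Shutter speed: 1/2000 → 1/4000 → 1/8000.

1/8000s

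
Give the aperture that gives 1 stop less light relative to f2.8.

f/4

Aperture: f/2.8 → f/4 — 1 stop stopped down (darker).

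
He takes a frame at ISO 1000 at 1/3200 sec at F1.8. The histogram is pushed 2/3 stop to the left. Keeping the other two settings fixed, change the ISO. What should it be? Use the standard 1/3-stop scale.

Underexposed by 2/3 stop → need 2/3 stop brighter.
ISO: 1000 → 1250 → 1600.

ISO 1600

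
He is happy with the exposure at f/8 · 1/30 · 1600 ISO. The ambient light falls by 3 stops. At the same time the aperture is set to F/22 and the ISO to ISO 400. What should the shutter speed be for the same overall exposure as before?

Scene light: 3 stops darker.
Aperture: f/8 → f/11 → f/16 → f/22 — 3 stops narrower (darker).
ISO: 1600 → 800 → 400 — 2 stops dropped (darker).
Net so far: 8 stops darker. Shutter speed: 1/30 → 1/15 → 1/8 → 1/4 → 1/2 → 1 → 2 → 4 → 8.

8 s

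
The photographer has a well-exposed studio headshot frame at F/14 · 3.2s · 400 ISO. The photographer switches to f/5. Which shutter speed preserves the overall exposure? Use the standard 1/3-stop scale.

Aperture: f/14 → f/13 → f/11 → f/10 → f/9 → f/8 → f/7.1 → f/6.3 → f/5.6 → f/5 — 3 stops opened up (brighter).
Need 3 stops darker from the shutter speed: 3.2 → 2.5 → 2 → 1.6 → 1.3 → 1 → 0.8 → 0.6 → 0.5 → 0.4.

0.4 s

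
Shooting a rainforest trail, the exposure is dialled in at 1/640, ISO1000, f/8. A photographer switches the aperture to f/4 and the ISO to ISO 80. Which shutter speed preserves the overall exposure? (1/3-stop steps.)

1/200s

Aperture: f/8 → f/7.1 → f/6.3 → f/5.6 → f/5 → f/4.5 → f/4 — 2 stops opened up (brighter).
ISO: 1000 → 800 → 640 → 500 → 400 → 320 → 250 → 200 → 160 → 125 → 100 → 80 — 3 2/3 stops dropped (darker).
Net change so far: 1 2/3 stops darker. Offset with the shutter speed: 1/640 → 1/500 → 1/400 → 1/320 → 1/250 → 1/200.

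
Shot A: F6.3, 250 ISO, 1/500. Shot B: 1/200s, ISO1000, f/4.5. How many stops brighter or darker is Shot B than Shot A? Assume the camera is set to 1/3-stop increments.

4 1/3 stops brighter

Aperture: f/6.3 → f/5.6 → f/5 → f/4.5 — 1 stop larger aperture (brighter).
Shutter speed: 1/500 → 1/400 → 1/320 → 1/250 → 1/200 — 1 1/3 stops slower (brighter).
ISO: 250 → 320 → 400 → 500 → 640 → 800 → 1000 — 2 stops raised (brighter).
Net: +1 +1 1/3 +2 = +4 1/3 stops.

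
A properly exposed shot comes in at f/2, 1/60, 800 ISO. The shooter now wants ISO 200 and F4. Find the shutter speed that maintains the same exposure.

ISO: 800 → 400 → 200 — 2 stops lower (darker).
Aperture: f/2 → f/2.8 → f/4 — 2 stops smaller aperture (darker).
Net change so far: 4 stops darker. Offset with the shutter speed: 1/60 → 1/30 → 1/15 → 1/8 → 1/4.

1/4s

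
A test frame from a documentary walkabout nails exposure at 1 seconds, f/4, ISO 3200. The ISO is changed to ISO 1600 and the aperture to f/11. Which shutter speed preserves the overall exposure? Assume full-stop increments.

ISO: 3200 → 1600 — 1 stop lower (darker).
Aperture: f/4 → f/5.6 → f/8 → f/11 — 3 stops narrower (darker).
Net change so far: 4 stops darker. Offset with the shutter speed: 1 → 2 → 4 → 8 → 15.

15 s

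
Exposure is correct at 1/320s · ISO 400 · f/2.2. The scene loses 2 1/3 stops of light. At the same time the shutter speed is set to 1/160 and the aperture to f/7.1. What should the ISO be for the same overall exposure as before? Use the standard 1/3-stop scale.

Scene light: 2 1/3 stops darker.
Shutter speed: 1/320 → 1/250 → 1/200 → 1/160 — 1 stop slower (brighter).
Aperture: f/2.2 → f/2.5 → f/2.8 → f/3.2 → f/3.5 → f/4 → f/4.5 → f/5 → f/5.6 → f/6.3 → f/7.1 — 3 1/3 stops narrower (darker).
Net so far: 4 2/3 stops darker. ISO: 400 → 500 → 640 → 800 → 1000 → 1250 → 1600 → 2000 → 2500 → 3200 → 4000 → 5000 → 6400 → 8000 → 10000.

ISO 10000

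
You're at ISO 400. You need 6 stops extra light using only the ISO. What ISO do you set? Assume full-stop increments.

ISO: 400 → 800 → 1600 → 3200 → 6400 → 12800 → 25600 — 6 stops higher (brighter).

ISO 25600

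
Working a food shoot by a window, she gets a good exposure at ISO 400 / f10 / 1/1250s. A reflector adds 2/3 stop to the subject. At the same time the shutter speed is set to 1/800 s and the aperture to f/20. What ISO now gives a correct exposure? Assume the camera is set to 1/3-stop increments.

Scene light: 2/3 stop brighter.
Shutter speed: 1/1250 → 1/1000 → 1/800 — 2/3 stop slower (brighter).
Aperture: f/10 → f/11 → f/13 → f/14 → f/16 → f/18 → f/20 — 2 stops stopped down (darker).
Net so far: 2/3 stop darker. ISO: 400 → 500 → 640.

ISO 640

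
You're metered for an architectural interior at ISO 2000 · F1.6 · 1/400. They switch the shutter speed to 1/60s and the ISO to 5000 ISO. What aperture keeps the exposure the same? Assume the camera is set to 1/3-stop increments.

f/6.3

Shutter speed: 1/400 → 1/320 → 1/250 → 1/200 → 1/160 → 1/125 → 1/100 → 1/80 → 1/60 — 2 2/3 stops longer (brighter).
ISO: 2000 → 2500 → 3200 → 4000 → 5000 — 1 1/3 stops raised (brighter).
Net change so far: 4 stops brighter. Offset with the aperture: f/1.6 → f/1.8 → f/2 → f/2.2 → f/2.5 → f/2.8 → f/3.2 → f/3.5 → f/4 → f/4.5 → f/5 → f/5.6 → f/6.3.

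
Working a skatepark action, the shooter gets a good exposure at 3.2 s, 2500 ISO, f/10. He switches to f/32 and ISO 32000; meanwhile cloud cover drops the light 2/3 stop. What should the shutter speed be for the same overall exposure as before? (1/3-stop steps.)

Scene light: 2/3 stop darker.
Aperture: f/10 → f/11 → f/13 → f/14 → f/16 → f/18 → f/20 → f/22 → f/25 → f/29 → f/32 — 3 1/3 stops narrower (darker).
ISO: 2500 → 3200 → 4000 → 5000 → 6400 → 8000 → 10000 → 12800 → 16000 → 20000 → 25600 → 32000 — 3 2/3 stops raised (brighter).
Net so far: 1/3 stop darker. Shutter speed: 3.2 → 4.

4 s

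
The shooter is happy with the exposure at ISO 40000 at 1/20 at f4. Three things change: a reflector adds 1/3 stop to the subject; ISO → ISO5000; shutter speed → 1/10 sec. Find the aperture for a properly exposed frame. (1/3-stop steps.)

Scene light: 1/3 stop brighter.
ISO: 40000 → 32000 → 25600 → 20000 → 16000 → 12800 → 10000 → 8000 → 6400 → 5000 — 3 stops lower (darker).
Shutter speed: 1/20 → 1/15 → 1/13 → 1/10 — 1 stop longer (brighter).
Net so far: 1 2/3 stops darker. Aperture: f/4 → f/3.5 → f/3.2 → f/2.8 → f/2.5 → f/2.2.

f/2.2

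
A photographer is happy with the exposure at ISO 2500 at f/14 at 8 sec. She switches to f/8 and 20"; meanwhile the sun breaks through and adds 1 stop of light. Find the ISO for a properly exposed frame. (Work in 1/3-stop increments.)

Scene light: 1 stop brighter.
Aperture: f/14 → f/13 → f/11 → f/10 → f/9 → f/8 — 1 2/3 stops opened up (brighter).
Shutter speed: 8 → 10 → 13 → 15 → 20 — 1 1/3 stops longer (brighter).
Net so far: 4 stops brighter. ISO: 2500 → 2000 → 1600 → 1250 → 1000 → 800 → 640 → 500 → 400 → 320 → 250 → 200 → 160.

ISO 160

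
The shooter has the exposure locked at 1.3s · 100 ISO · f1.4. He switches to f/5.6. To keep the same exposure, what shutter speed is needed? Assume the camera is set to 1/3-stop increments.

20 s

Aperture: f/1.4 → f/1.6 → f/1.8 → f/2 → f/2.2 → f/2.5 → f/2.8 → f/3.2 → f/3.5 → f/4 → f/4.5 → f/5 → f/5.6 — 4 stops narrower (darker).
Need 4 stops brighter from the shutter speed: 1.3 → 1.6 → 2 → 2.5 → 3.2 → 4 → 5 → 6 → 8 → 10 → 13 → 15 → 20.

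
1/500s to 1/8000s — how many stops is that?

4 stops

1/500 → 1/1000 → 1/2000 → 1/4000 → 1/8000 — count the steps: 4 stops.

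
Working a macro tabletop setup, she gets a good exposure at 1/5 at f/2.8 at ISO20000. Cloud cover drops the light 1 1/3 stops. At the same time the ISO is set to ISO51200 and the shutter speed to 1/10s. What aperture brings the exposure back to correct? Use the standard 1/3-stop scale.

f/2

Scene light: 1 1/3 stops darker.
ISO: 20000 → 25600 → 32000 → 40000 → 51200 — 1 1/3 stops higher (brighter).
Shutter speed: 1/5 → 1/6 → 1/8 → 1/10 — 1 stop shorter (darker).
Net so far: 1 stop darker. Aperture: f/2.8 → f/2.5 → f/2.2 → f/2.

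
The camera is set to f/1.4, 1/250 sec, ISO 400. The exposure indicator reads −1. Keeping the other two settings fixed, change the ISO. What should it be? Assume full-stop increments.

Underexposed by 1 stop → need 1 stop brighter.
ISO: 400 → 800.

ISO 800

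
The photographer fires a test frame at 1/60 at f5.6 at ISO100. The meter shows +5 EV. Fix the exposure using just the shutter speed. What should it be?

1/2000s

Overexposed by 5 stops → need 5 stops darker.
Shutter speed: 1/60 → 1/125 → 1/250 → 1/500 → 1/1000 → 1/2000.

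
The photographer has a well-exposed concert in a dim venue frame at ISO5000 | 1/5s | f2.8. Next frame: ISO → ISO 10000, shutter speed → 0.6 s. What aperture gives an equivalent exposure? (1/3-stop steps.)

ISO: 5000 → 6400 → 8000 → 10000 — 1 stop higher (brighter).
Shutter speed: 1/5 → 1/4 → 0.3 → 0.4 → 0.5 → 0.6 — 1 2/3 stops slower (brighter).
Net change so far: 2 2/3 stops brighter. Offset with the aperture: f/2.8 → f/3.2 → f/3.5 → f/4 → f/4.5 → f/5 → f/5.6 → f/6.3 → f/7.1.

f/7.1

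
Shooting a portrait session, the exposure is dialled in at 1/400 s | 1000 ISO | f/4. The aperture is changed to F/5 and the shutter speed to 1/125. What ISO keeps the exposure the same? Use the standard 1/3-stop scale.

Aperture: f/4 → f/4.5 → f/5 — 2/3 stop stopped down (darker).
Shutter speed: 1/400 → 1/320 → 1/250 → 1/200 → 1/160 → 1/125 — 1 2/3 stops slower (brighter).
Net change so far: 1 stop brighter. Offset with the ISO: 1000 → 800 → 640 → 500.

ISO 500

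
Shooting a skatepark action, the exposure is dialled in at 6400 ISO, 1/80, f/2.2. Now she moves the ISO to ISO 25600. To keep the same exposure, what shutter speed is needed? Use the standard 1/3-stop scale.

ISO: 6400 → 8000 → 10000 → 12800 → 16000 → 20000 → 25600 — 2 stops raised (brighter).
Need 2 stops darker from the shutter speed: 1/80 → 1/100 → 1/125 → 1/160 → 1/200 → 1/250 → 1/320.

1/320s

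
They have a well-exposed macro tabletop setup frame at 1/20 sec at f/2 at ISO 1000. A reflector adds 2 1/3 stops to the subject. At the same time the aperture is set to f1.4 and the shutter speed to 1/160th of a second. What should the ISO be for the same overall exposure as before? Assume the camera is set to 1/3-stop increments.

Scene light: 2 1/3 stops brighter.
Aperture: f/2 → f/1.8 → f/1.6 → f/1.4 — 1 stop larger aperture (brighter).
Shutter speed: 1/20 → 1/25 → 1/30 → 1/40 → 1/50 → 1/60 → 1/80 → 1/100 → 1/125 → 1/160 — 3 stops faster (darker).
Net so far: 1/3 stop brighter. ISO: 1000 → 800.

ISO 800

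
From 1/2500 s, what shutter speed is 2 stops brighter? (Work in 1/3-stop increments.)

Shutter speed: 1/2500 → 1/2000 → 1/1600 → 1/1250 → 1/1000 → 1/800 → 1/640 — 2 stops longer (brighter).

1/640s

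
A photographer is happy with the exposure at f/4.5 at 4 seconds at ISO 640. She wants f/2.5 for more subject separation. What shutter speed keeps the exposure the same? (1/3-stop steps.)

1.3 s

Aperture: f/4.5 → f/4 → f/3.5 → f/3.2 → f/2.8 → f/2.5 — 1 2/3 stops larger aperture (brighter).
Need 1 2/3 stops darker from the shutter speed: 4 → 3.2 → 2.5 → 2 → 1.6 → 1.3.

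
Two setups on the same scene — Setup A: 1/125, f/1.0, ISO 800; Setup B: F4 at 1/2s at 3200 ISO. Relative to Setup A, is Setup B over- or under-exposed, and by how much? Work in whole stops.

4 stops brighter

Aperture: f/1.0 → f/1.4 → f/2 → f/2.8 → f/4 — 4 stops stopped down (darker).
Shutter speed: 1/125 → 1/60 → 1/30 → 1/15 → 1/8 → 1/4 → 1/2 — 6 stops slower (brighter).
ISO: 800 → 1600 → 3200 — 2 stops raised (brighter).
Net: −4 +6 +2 = +4 stops.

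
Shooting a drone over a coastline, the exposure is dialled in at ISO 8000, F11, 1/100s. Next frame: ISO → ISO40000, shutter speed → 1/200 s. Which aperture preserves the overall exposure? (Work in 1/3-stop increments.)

f/18

ISO: 8000 → 10000 → 12800 → 16000 → 20000 → 25600 → 32000 → 40000 — 2 1/3 stops raised (brighter).
Shutter speed: 1/100 → 1/125 → 1/160 → 1/200 — 1 stop shorter (darker).
Net change so far: 1 1/3 stops brighter. Offset with the aperture: f/11 → f/13 → f/14 → f/16 → f/18.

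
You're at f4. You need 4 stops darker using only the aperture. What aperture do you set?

f/16

Aperture: f/4 → f/5.6 → f/8 → f/11 → f/16 — 4 stops smaller aperture (darker).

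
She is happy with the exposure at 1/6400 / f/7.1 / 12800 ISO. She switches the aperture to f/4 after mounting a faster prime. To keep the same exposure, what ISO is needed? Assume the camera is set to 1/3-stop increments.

ISO 4000

Aperture: f/7.1 → f/6.3 → f/5.6 → f/5 → f/4.5 → f/4 — 1 2/3 stops larger aperture (brighter).
Need 1 2/3 stops darker from the ISO: 12800 → 10000 → 8000 → 6400 → 5000 → 4000.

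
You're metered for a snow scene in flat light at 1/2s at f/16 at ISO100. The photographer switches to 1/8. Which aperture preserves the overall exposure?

f/8

Shutter speed: 1/2 → 1/4 → 1/8 — 2 stops faster (darker).
Need 2 stops brighter from the aperture: f/16 → f/11 → f/8.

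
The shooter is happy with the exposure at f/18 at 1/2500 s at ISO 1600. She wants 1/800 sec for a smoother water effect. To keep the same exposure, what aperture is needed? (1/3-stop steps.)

f/32

Shutter speed: 1/2500 → 1/2000 → 1/1600 → 1/1250 → 1/1000 → 1/800 — 1 2/3 stops slower (brighter).
Need 1 2/3 stops darker from the aperture: f/18 → f/20 → f/22 → f/25 → f/29 → f/32.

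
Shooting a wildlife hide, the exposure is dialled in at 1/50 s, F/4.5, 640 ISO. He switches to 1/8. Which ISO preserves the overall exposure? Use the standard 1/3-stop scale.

Shutter speed: 1/50 → 1/40 → 1/30 → 1/25 → 1/20 → 1/15 → 1/13 → 1/10 → 1/8 — 2 2/3 stops slower (brighter).
Need 2 2/3 stops darker from the ISO: 640 → 500 → 400 → 320 → 250 → 200 → 160 → 125 → 100.

ISO 100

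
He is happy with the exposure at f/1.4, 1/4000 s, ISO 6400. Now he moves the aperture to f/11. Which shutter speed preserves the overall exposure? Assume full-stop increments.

1/60s

Aperture: f/1.4 → f/2 → f/2.8 → f/4 → f/5.6 → f/8 → f/11 — 6 stops smaller aperture (darker).
Need 6 stops brighter from the shutter speed: 1/4000 → 1/2000 → 1/1000 → 1/500 → 1/250 → 1/125 → 1/60.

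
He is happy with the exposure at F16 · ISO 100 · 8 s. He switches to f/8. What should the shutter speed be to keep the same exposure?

2 s

Aperture: f/16 → f/11 → f/8 — 2 stops larger aperture (brighter).
Need 2 stops darker from the shutter speed: 8 → 4 → 2.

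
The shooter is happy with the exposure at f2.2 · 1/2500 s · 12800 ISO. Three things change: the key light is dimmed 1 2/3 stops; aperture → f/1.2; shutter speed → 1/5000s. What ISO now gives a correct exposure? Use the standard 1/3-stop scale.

Scene light: 1 2/3 stops darker.
Aperture: f/2.2 → f/2 → f/1.8 → f/1.6 → f/1.4 → f/1.2 — 1 2/3 stops larger aperture (brighter).
Shutter speed: 1/2500 → 1/3200 → 1/4000 → 1/5000 — 1 stop faster (darker).
Net so far: 1 stop darker. ISO: 12800 → 16000 → 20000 → 25600.

ISO 25600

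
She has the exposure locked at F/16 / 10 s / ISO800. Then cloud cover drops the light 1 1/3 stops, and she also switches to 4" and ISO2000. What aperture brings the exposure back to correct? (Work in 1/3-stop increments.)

Scene light: 1 1/3 stops darker.
Shutter speed: 10 → 8 → 6 → 5 → 4 — 1 1/3 stops shorter (darker).
ISO: 800 → 1000 → 1250 → 1600 → 2000 — 1 1/3 stops higher (brighter).
Net so far: 1 1/3 stops darker. Aperture: f/16 → f/14 → f/13 → f/11 → f/10.

f/10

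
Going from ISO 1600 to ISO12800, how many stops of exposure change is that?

1600 → 3200 → 6400 → 12800 — count the steps: 3 stops.

3 stops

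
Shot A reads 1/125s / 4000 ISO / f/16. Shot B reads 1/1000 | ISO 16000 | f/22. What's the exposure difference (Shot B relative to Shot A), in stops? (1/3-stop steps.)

Aperture: f/16 → f/18 → f/20 → f/22 — 1 stop stopped down (darker).
Shutter speed: 1/125 → 1/160 → 1/200 → 1/250 → 1/320 → 1/400 → 1/500 → 1/640 → 1/800 → 1/1000 — 3 stops faster (darker).
ISO: 4000 → 5000 → 6400 → 8000 → 10000 → 12800 → 16000 — 2 stops raised (brighter).
Net: −1 −3 +2 = −2 stops.

2 stops darker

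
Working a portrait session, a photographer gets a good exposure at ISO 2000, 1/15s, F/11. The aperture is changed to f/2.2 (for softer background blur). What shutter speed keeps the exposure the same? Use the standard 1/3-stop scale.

Aperture: f/11 → f/10 → f/9 → f/8 → f/7.1 → f/6.3 → f/5.6 → f/5 → f/4.5 → f/4 → f/3.5 → f/3.2 → f/2.8 → f/2.5 → f/2.2 — 4 2/3 stops opened up (brighter).
Need 4 2/3 stops darker from the shutter speed: 1/15 → 1/20 → 1/25 → 1/30 → 1/40 → 1/50 → 1/60 → 1/80 → 1/100 → 1/125 → 1/160 → 1/200 → 1/250 → 1/320 → 1/400.

1/400s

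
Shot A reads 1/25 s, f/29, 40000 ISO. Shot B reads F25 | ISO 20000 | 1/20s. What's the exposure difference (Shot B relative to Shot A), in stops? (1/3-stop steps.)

1/3 stop darker

Aperture: f/29 → f/25 — 1/3 stop wider (brighter).
Shutter speed: 1/25 → 1/20 — 1/3 stop longer (brighter).
ISO: 40000 → 32000 → 25600 → 20000 — 1 stop dropped (darker).
Net: +1/3 +1/3 −1 = −1/3 stops.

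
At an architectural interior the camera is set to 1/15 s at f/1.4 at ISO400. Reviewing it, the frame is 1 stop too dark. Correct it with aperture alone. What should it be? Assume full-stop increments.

f/1.0

Underexposed by 1 stop → need 1 stop brighter.
Aperture: f/1.4 → f/1.0.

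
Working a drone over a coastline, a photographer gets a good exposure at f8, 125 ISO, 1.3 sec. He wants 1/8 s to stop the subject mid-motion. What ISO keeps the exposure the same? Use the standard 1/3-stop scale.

Shutter speed: 1.3 → 1 → 0.8 → 0.6 → 0.5 → 0.4 → 0.3 → 1/4 → 1/5 → 1/6 → 1/8 — 3 1/3 stops shorter (darker).
Need 3 1/3 stops brighter from the ISO: 125 → 160 → 200 → 250 → 320 → 400 → 500 → 640 → 800 → 1000 → 1250.

ISO 1250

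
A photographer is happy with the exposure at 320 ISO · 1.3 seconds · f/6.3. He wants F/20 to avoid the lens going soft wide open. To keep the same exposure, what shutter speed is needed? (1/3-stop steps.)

13 s

Aperture: f/6.3 → f/7.1 → f/8 → f/9 → f/10 → f/11 → f/13 → f/14 → f/16 → f/18 → f/20 — 3 1/3 stops smaller aperture (darker).
Need 3 1/3 stops brighter from the shutter speed: 1.3 → 1.6 → 2 → 2.5 → 3.2 → 4 → 5 → 6 → 8 → 10 → 13.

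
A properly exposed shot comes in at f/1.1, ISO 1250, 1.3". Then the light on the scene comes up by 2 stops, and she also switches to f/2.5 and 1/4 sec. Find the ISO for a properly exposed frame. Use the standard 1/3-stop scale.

ISO 8000

Scene light: 2 stops brighter.
Aperture: f/1.1 → f/1.2 → f/1.4 → f/1.6 → f/1.8 → f/2 → f/2.2 → f/2.5 — 2 1/3 stops smaller aperture (darker).
Shutter speed: 1.3 → 1 → 0.8 → 0.6 → 0.5 → 0.4 → 0.3 → 1/4 — 2 1/3 stops faster (darker).
Net so far: 2 2/3 stops darker. ISO: 1250 → 1600 → 2000 → 2500 → 3200 → 4000 → 5000 → 6400 → 8000.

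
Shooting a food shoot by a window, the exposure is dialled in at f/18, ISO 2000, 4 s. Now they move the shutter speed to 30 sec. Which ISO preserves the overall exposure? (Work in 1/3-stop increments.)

Shutter speed: 4 → 5 → 6 → 8 → 10 → 13 → 15 → 20 → 25 → 30 — 3 stops longer (brighter).
Need 3 stops darker from the ISO: 2000 → 1600 → 1250 → 1000 → 800 → 640 → 500 → 400 → 320 → 250.

ISO 250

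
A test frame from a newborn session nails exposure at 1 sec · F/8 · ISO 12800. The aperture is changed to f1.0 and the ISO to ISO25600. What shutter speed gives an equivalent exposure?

Aperture: f/8 → f/5.6 → f/4 → f/2.8 → f/2 → f/1.4 → f/1.0 — 6 stops opened up (brighter).
ISO: 12800 → 25600 — 1 stop raised (brighter).
Net change so far: 7 stops brighter. Offset with the shutter speed: 1 → 1/2 → 1/4 → 1/8 → 1/15 → 1/30 → 1/60 → 1/125.

1/125s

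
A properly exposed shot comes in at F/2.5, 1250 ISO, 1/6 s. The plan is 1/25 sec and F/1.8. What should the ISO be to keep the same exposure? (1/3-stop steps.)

Shutter speed: 1/6 → 1/8 → 1/10 → 1/13 → 1/15 → 1/20 → 1/25 — 2 stops shorter (darker).
Aperture: f/2.5 → f/2.2 → f/2 → f/1.8 — 1 stop wider (brighter).
Net change so far: 1 stop darker. Offset with the ISO: 1250 → 1600 → 2000 → 2500.

ISO 2500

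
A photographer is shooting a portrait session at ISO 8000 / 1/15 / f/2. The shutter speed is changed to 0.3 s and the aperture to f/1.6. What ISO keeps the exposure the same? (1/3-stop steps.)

ISO 1000

Shutter speed: 1/15 → 1/13 → 1/10 → 1/8 → 1/6 → 1/5 → 1/4 → 0.3 — 2 1/3 stops slower (brighter).
Aperture: f/2 → f/1.8 → f/1.6 — 2/3 stop larger aperture (brighter).
Net change so far: 3 stops brighter. Offset with the ISO: 8000 → 6400 → 5000 → 4000 → 3200 → 2500 → 2000 → 1600 → 1250 → 1000.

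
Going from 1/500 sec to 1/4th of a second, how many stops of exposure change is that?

1/500 → 1/250 → 1/125 → 1/60 → 1/30 → 1/15 → 1/8 → 1/4 — count the steps: 7 stops.

7 stops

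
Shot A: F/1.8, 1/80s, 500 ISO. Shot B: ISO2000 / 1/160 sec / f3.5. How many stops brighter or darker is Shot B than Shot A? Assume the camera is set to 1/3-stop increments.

1 stop darker

Aperture: f/1.8 → f/2 → f/2.2 → f/2.5 → f/2.8 → f/3.2 → f/3.5 — 2 stops narrower (darker).
Shutter speed: 1/80 → 1/100 → 1/125 → 1/160 — 1 stop shorter (darker).
ISO: 500 → 640 → 800 → 1000 → 1250 → 1600 → 2000 — 2 stops raised (brighter).
Net: −2 −1 +2 = −1 stop.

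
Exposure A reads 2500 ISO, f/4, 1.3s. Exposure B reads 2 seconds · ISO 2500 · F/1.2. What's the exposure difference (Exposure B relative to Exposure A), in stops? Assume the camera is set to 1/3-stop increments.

Aperture: f/4 → f/3.5 → f/3.2 → f/2.8 → f/2.5 → f/2.2 → f/2 → f/1.8 → f/1.6 → f/1.4 → f/1.2 — 3 1/3 stops wider (brighter).
Shutter speed: 1.3 → 1.6 → 2 — 2/3 stop longer (brighter).
ISO: unchanged.
Net: +3 1/3 +2/3 = +4 stops.

4 stops brighter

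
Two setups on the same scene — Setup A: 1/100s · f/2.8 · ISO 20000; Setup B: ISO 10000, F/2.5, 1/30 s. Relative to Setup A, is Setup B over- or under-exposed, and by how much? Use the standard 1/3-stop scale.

Aperture: f/2.8 → f/2.5 — 1/3 stop opened up (brighter).
Shutter speed: 1/100 → 1/80 → 1/60 → 1/50 → 1/40 → 1/30 — 1 2/3 stops slower (brighter).
ISO: 20000 → 16000 → 12800 → 10000 — 1 stop lower (darker).
Net: +1/3 +1 2/3 −1 = +1 stop.

1 stop brighter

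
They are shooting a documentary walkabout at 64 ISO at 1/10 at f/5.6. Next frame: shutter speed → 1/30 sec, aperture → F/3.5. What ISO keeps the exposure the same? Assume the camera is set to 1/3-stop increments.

ISO 80

Shutter speed: 1/10 → 1/13 → 1/15 → 1/20 → 1/25 → 1/30 — 1 2/3 stops faster (darker).
Aperture: f/5.6 → f/5 → f/4.5 → f/4 → f/3.5 — 1 1/3 stops opened up (brighter).
Net change so far: 1/3 stop darker. Offset with the ISO: 64 → 80.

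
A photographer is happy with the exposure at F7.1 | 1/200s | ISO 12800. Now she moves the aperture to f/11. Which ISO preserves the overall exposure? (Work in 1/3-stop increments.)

ISO 32000

Aperture: f/7.1 → f/8 → f/9 → f/10 → f/11 — 1 1/3 stops smaller aperture (darker).
Need 1 1/3 stops brighter from the ISO: 12800 → 16000 → 20000 → 25600 → 32000.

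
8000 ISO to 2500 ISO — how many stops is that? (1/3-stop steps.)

1 2/3 stops

8000 → 6400 → 5000 → 4000 → 3200 → 2500 — count the steps: 5 third-stops = 1 2/3 stops.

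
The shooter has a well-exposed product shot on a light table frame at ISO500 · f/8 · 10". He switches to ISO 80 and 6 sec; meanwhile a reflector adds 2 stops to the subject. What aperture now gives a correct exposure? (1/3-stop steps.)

f/5

Scene light: 2 stops brighter.
ISO: 500 → 400 → 320 → 250 → 200 → 160 → 125 → 100 → 80 — 2 2/3 stops dropped (darker).
Shutter speed: 10 → 8 → 6 — 2/3 stop shorter (darker).
Net so far: 1 1/3 stops darker. Aperture: f/8 → f/7.1 → f/6.3 → f/5.6 → f/5.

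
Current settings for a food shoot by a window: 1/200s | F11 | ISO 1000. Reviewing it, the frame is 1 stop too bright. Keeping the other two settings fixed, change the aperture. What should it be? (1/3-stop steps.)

f/16

Overexposed by 1 stop → need 1 stop darker.
Aperture: f/11 → f/13 → f/14 → f/16.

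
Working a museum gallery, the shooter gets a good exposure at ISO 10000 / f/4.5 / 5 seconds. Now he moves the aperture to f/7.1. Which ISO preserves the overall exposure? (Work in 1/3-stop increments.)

ISO 25600

Aperture: f/4.5 → f/5 → f/5.6 → f/6.3 → f/7.1 — 1 1/3 stops narrower (darker).
Need 1 1/3 stops brighter from the ISO: 10000 → 12800 → 16000 → 20000 → 25600.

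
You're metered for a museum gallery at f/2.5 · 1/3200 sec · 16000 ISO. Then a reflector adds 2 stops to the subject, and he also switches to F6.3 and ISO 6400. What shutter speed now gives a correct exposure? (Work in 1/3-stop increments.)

1/800s

Scene light: 2 stops brighter.
Aperture: f/2.5 → f/2.8 → f/3.2 → f/3.5 → f/4 → f/4.5 → f/5 → f/5.6 → f/6.3 — 2 2/3 stops narrower (darker).
ISO: 16000 → 12800 → 10000 → 8000 → 6400 — 1 1/3 stops dropped (darker).
Net so far: 2 stops darker. Shutter speed: 1/3200 → 1/2500 → 1/2000 → 1/1600 → 1/1250 → 1/1000 → 1/800.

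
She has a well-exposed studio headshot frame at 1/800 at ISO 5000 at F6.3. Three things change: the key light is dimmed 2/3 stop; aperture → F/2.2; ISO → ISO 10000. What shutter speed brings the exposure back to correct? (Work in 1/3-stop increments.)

1/8000s

Scene light: 2/3 stop darker.
Aperture: f/6.3 → f/5.6 → f/5 → f/4.5 → f/4 → f/3.5 → f/3.2 → f/2.8 → f/2.5 → f/2.2 — 3 stops opened up (brighter).
ISO: 5000 → 6400 → 8000 → 10000 — 1 stop raised (brighter).
Net so far: 3 1/3 stops brighter. Shutter speed: 1/800 → 1/1000 → 1/1250 → 1/1600 → 1/2000 → 1/2500 → 1/3200 → 1/4000 → 1/5000 → 1/6400 → 1/8000.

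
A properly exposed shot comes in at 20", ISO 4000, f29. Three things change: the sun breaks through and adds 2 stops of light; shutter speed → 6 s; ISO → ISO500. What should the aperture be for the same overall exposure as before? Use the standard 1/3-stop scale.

Scene light: 2 stops brighter.
Shutter speed: 20 → 15 → 13 → 10 → 8 → 6 — 1 2/3 stops shorter (darker).
ISO: 4000 → 3200 → 2500 → 2000 → 1600 → 1250 → 1000 → 800 → 640 → 500 — 3 stops lower (darker).
Net so far: 2 2/3 stops darker. Aperture: f/29 → f/25 → f/22 → f/20 → f/18 → f/16 → f/14 → f/13 → f/11.

f/11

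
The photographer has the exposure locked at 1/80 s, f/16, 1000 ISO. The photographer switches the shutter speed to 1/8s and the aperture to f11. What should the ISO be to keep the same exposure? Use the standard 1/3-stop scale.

ISO 50

Shutter speed: 1/80 → 1/60 → 1/50 → 1/40 → 1/30 → 1/25 → 1/20 → 1/15 → 1/13 → 1/10 → 1/8 — 3 1/3 stops longer (brighter).
Aperture: f/16 → f/14 → f/13 → f/11 — 1 stop opened up (brighter).
Net change so far: 4 1/3 stops brighter. Offset with the ISO: 1000 → 800 → 640 → 500 → 400 → 320 → 250 → 200 → 160 → 125 → 100 → 80 → 64 → 50.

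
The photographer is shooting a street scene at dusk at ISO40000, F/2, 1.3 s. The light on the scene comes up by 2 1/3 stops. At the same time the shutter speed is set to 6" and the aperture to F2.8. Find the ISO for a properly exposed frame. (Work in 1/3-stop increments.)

Scene light: 2 1/3 stops brighter.
Shutter speed: 1.3 → 1.6 → 2 → 2.5 → 3.2 → 4 → 5 → 6 — 2 1/3 stops longer (brighter).
Aperture: f/2 → f/2.2 → f/2.5 → f/2.8 — 1 stop stopped down (darker).
Net so far: 3 2/3 stops brighter. ISO: 40000 → 32000 → 25600 → 20000 → 16000 → 12800 → 10000 → 8000 → 6400 → 5000 → 4000 → 3200.

ISO 3200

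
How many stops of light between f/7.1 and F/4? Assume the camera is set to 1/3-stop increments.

1 2/3 stops

f/7.1 → f/6.3 → f/5.6 → f/5 → f/4.5 → f/4 — count the steps: 5 third-stops = 1 2/3 stops.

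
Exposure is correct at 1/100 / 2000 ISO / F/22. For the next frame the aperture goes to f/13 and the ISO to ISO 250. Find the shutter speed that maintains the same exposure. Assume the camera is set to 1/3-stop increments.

1/40s

Aperture: f/22 → f/20 → f/18 → f/16 → f/14 → f/13 — 1 2/3 stops wider (brighter).
ISO: 2000 → 1600 → 1250 → 1000 → 800 → 640 → 500 → 400 → 320 → 250 — 3 stops lower (darker).
Net change so far: 1 1/3 stops darker. Offset with the shutter speed: 1/100 → 1/80 → 1/60 → 1/50 → 1/40.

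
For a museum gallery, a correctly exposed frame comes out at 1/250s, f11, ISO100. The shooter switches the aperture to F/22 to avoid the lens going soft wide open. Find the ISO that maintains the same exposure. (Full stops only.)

ISO 400

Aperture: f/11 → f/16 → f/22 — 2 stops smaller aperture (darker).
Need 2 stops brighter from the ISO: 100 → 200 → 400.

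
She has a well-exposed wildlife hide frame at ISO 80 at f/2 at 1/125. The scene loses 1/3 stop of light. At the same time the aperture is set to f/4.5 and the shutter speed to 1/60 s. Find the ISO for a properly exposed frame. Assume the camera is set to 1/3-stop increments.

Scene light: 1/3 stop darker.
Aperture: f/2 → f/2.2 → f/2.5 → f/2.8 → f/3.2 → f/3.5 → f/4 → f/4.5 — 2 1/3 stops smaller aperture (darker).
Shutter speed: 1/125 → 1/100 → 1/80 → 1/60 — 1 stop longer (brighter).
Net so far: 1 2/3 stops darker. ISO: 80 → 100 → 125 → 160 → 200 → 250.

ISO 250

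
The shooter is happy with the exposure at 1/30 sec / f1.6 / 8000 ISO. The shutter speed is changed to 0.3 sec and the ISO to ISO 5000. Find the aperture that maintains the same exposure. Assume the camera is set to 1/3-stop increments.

Shutter speed: 1/30 → 1/25 → 1/20 → 1/15 → 1/13 → 1/10 → 1/8 → 1/6 → 1/5 → 1/4 → 0.3 — 3 1/3 stops longer (brighter).
ISO: 8000 → 6400 → 5000 — 2/3 stop dropped (darker).
Net change so far: 2 2/3 stops brighter. Offset with the aperture: f/1.6 → f/1.8 → f/2 → f/2.2 → f/2.5 → f/2.8 → f/3.2 → f/3.5 → f/4.

f/4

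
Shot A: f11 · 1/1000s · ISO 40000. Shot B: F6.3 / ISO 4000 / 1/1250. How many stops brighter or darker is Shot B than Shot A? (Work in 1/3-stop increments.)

2 stops darker

Aperture: f/11 → f/10 → f/9 → f/8 → f/7.1 → f/6.3 — 1 2/3 stops opened up (brighter).
Shutter speed: 1/1000 → 1/1250 — 1/3 stop shorter (darker).
ISO: 40000 → 32000 → 25600 → 20000 → 16000 → 12800 → 10000 → 8000 → 6400 → 5000 → 4000 — 3 1/3 stops dropped (darker).
Net: +1 2/3 −1/3 −3 1/3 = −2 stops.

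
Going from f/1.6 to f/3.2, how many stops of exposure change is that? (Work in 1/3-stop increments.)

f/1.6 → f/1.8 → f/2 → f/2.2 → f/2.5 → f/2.8 → f/3.2 — count the steps: 6 third-stops = 2 stops.

2 stops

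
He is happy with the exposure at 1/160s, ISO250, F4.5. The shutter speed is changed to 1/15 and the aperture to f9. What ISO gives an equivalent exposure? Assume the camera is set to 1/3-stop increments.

Shutter speed: 1/160 → 1/125 → 1/100 → 1/80 → 1/60 → 1/50 → 1/40 → 1/30 → 1/25 → 1/20 → 1/15 — 3 1/3 stops slower (brighter).
Aperture: f/4.5 → f/5 → f/5.6 → f/6.3 → f/7.1 → f/8 → f/9 — 2 stops stopped down (darker).
Net change so far: 1 1/3 stops brighter. Offset with the ISO: 250 → 200 → 160 → 125 → 100.

ISO 100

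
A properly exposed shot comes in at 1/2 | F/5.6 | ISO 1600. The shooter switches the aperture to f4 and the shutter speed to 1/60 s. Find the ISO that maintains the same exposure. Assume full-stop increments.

ISO 25600

Aperture: f/5.6 → f/4 — 1 stop opened up (brighter).
Shutter speed: 1/2 → 1/4 → 1/8 → 1/15 → 1/30 → 1/60 — 5 stops faster (darker).
Net change so far: 4 stops darker. Offset with the ISO: 1600 → 3200 → 6400 → 12800 → 25600.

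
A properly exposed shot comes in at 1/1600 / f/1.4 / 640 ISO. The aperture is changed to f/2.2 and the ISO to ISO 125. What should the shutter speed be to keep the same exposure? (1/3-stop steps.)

Aperture: f/1.4 → f/1.6 → f/1.8 → f/2 → f/2.2 — 1 1/3 stops smaller aperture (darker).
ISO: 640 → 500 → 400 → 320 → 250 → 200 → 160 → 125 — 2 1/3 stops dropped (darker).
Net change so far: 3 2/3 stops darker. Offset with the shutter speed: 1/1600 → 1/1250 → 1/1000 → 1/800 → 1/640 → 1/500 → 1/400 → 1/320 → 1/250 → 1/200 → 1/160 → 1/125.

1/125s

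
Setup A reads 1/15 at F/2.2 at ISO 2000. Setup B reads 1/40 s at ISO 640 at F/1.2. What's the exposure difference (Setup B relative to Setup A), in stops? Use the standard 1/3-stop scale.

Aperture: f/2.2 → f/2 → f/1.8 → f/1.6 → f/1.4 → f/1.2 — 1 2/3 stops wider (brighter).
Shutter speed: 1/15 → 1/20 → 1/25 → 1/30 → 1/40 — 1 1/3 stops faster (darker).
ISO: 2000 → 1600 → 1250 → 1000 → 800 → 640 — 1 2/3 stops dropped (darker).
Net: +1 2/3 −1 1/3 −1 2/3 = −1 1/3 stops.

1 1/3 stops darker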